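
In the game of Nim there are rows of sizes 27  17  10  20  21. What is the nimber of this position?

1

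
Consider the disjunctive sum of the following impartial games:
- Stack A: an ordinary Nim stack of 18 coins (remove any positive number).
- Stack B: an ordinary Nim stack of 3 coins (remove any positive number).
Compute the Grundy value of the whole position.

17

Stack A is a plain Nim stack of size 18, so its Grundy value is 18.
Stack B is a plain Nim stack of size 3, so its Grundy value is 3.
By the Sprague-Grundy theorem, the Grundy value of a sum of independent games is the XOR of the component values.
Combined value = 18 XOR 3 = 17.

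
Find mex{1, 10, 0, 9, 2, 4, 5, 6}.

3

The values 0, 1, 2 are all present; 3 is the first non-negative integer missing from the set.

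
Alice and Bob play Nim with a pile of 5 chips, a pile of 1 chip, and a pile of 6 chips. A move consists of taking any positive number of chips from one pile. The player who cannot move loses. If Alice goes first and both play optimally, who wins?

Nim-sum: 5 ⊕ 1 ⊕ 6 = 2.
The nim-sum is 2 ≠ 0, so this is an N-position: the player to move can win; Alice has a winning move.

Alice wins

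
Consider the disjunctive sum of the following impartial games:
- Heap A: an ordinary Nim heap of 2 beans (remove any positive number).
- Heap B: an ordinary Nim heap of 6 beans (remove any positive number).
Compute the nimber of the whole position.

Heap A is a plain Nim heap of size 2, so its Grundy value is 2.
Heap B is a plain Nim heap of size 6, so its Grundy value is 6.
By the Sprague-Grundy theorem, the Grundy value of a sum of independent games is the XOR of the component values.
Combined value = 2 XOR 6 = 4.

4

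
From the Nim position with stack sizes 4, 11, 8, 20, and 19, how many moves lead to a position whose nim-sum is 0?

0

Write each in binary and XOR column by column:
  00100  (4)
  01011  (11)
  01000  (8)
  10100  (20)
  10011  (19)
  -----
  00000  (0)
The nim-sum is already 0, so every move leaves a nonzero nim-sum — there are no winning moves.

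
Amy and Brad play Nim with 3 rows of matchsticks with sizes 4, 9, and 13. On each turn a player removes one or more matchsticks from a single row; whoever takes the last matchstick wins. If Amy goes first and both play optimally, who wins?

Brad wins

Compute the nim-sum pairwise:
4 ⊕ 9 = 13
13 ⊕ 13 = 0
The nim-sum is 0, so this is a P-position: the player to move is in a losing position under optimal play; Amy is about to move from it and so loses — Brad wins.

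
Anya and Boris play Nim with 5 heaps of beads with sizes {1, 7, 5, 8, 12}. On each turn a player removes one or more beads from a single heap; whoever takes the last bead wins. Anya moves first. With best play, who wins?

In binary:
  0001  (1)
  0111  (7)
  0101  (5)
  1000  (8)
  1100  (12)
  ----
  0111  (7)
The nim-sum is 7 ≠ 0, so this is an N-position: the player to move can win; Anya has a winning move.

Anya wins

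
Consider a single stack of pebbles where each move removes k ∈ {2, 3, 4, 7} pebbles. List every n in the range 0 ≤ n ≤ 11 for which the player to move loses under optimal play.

0, 1, 6, 11

Grundy values for subtraction set {2, 3, 4, 7}:
k:     0  1  2  3  4  5  6  7  8  9 10 11
g(k):  0  0  1  1  2  2  0  3  1  4  2  0
The P-positions (g = 0) in 0..11 are 0, 1, 6, 11.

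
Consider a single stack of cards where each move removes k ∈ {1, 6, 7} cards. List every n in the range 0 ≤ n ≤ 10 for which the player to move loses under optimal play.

Build the Grundy sequence with g(k) = mex{g(k−s) : s ∈ {1, 6, 7}, s ≤ k}:
k:     0  1  2  3  4  5  6  7  8  9 10
g(k):  0  1  0  1  0  1  2  3  2  3  2
The P-positions (g = 0) in 0..10 are 0, 2, 4.

0, 2, 4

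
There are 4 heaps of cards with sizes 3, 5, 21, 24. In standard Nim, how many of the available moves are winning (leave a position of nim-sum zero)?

Bitwise XOR of the heap sizes:
  00011  (3)
  00101  (5)
  10101  (21)
  11000  (24)
  -----
  01011  (11)
The overall nim-sum is X = 11. A heap of size p has a winning move iff p XOR X < p (reduce it to p XOR X).
  3: 3 XOR 11 = 8 ≥ 3 — no move.
  5: 5 XOR 11 = 14 ≥ 5 — no move.
  21: 21 XOR 11 = 30 ≥ 21 — no move.
  24: 24 XOR 11 = 19 < 24 — winning move (to 19).
That gives 1 winning move.

1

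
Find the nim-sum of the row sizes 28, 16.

Compute the nim-sum pairwise:
28 ⊕ 16 = 12

12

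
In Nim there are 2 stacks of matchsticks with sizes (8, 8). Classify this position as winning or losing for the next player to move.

Losing position

Bitwise XOR of the heap sizes:
  1000  (8)
  1000  (8)
  ----
  0000  (0)
The nim-sum is 0, so this is a P-position: the player to move is in a losing position under optimal play.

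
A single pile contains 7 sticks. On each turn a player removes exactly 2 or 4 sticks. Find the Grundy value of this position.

Build the Grundy sequence with g(k) = mex{g(k−s) : s ∈ {2, 4}, s ≤ k}:
g(0) = mex{} = 0
g(1) = mex{} = 0
g(2) = mex{0} = 1
g(3) = mex{0} = 1
g(4) = mex{0,1} = 2
g(5) = mex{0,1} = 2
g(6) = mex{1,2} = 0
g(7) = mex{1,2} = 0
So g(7) = 0.

0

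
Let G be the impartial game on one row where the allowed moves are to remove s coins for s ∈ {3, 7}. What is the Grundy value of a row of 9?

1

Build the Grundy sequence with g(k) = mex{g(k−s) : s ∈ {3, 7}, s ≤ k}:
g(0) = mex{} = 0
g(1) = mex{} = 0
g(2) = mex{} = 0
g(3) = mex{0} = 1
g(4) = mex{0} = 1
g(5) = mex{0} = 1
g(6) = mex{1} = 0
g(7) = mex{0,1} = 2
g(8) = mex{0,1} = 2
g(9) = mex{0} = 1
So g(9) = 1.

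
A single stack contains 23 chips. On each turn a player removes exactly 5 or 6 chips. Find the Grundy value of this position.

0

Grundy values for subtraction set {5, 6}:
k:     0  1  2  3  4  5  6  7  8  9 10 11 12 13 14 15 16 17 18 19 20 21 22 23
g(k):  0  0  0  0  0  1  1  1  1  1  2  0  0  0  0  0  1  1  1  1  1  2  0  0
So g(23) = 0.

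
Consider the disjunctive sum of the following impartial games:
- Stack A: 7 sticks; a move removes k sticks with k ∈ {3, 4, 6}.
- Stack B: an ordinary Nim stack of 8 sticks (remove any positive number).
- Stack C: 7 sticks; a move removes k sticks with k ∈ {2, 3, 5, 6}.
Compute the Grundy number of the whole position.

Build the Grundy sequence for stack A with g(k) = mex{g(k−s) : s ∈ {3, 4, 6}, s ≤ k}:
g(0) = mex{} = 0
g(1) = mex{} = 0
g(2) = mex{} = 0
g(3) = mex{0} = 1
g(4) = mex{0} = 1
g(5) = mex{0} = 1
g(6) = mex{0,1} = 2
g(7) = mex{0,1} = 2
So g(7) = 2.
Stack B is a plain Nim stack of size 8, so its Grundy value is 8.
Grundy values for stack C (subtraction set {2, 3, 5, 6}):
g(0) = mex{} = 0
g(1) = mex{} = 0
g(2) = mex{0} = 1
g(3) = mex{0} = 1
g(4) = mex{0,1} = 2
g(5) = mex{0,1} = 2
g(6) = mex{0,1,2} = 3
g(7) = mex{0,1,2} = 3
So g(7) = 3.
By the Sprague-Grundy theorem, the Grundy value of a sum of independent games is the XOR of the component values.
Combined value = 2 ⊕ 8 ⊕ 3 = 9.

9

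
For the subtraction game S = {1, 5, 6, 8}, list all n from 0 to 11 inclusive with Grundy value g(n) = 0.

Grundy values for subtraction set {1, 5, 6, 8}:
g(0) = mex{} = 0
g(1) = mex{0} = 1
g(2) = mex{1} = 0
g(3) = mex{0} = 1
g(4) = mex{1} = 0
g(5) = mex{0} = 1
g(6) = mex{0,1} = 2
g(7) = mex{0,1,2} = 3
g(8) = mex{0,1,3} = 2
g(9) = mex{0,1,2} = 3
g(10) = mex{0,1,3} = 2
g(11) = mex{1,2} = 0
The P-positions (g = 0) in 0..11 are 0, 2, 4, 11.

0, 2, 4, 11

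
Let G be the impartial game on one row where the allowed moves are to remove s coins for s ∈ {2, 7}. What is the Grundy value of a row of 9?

Build the Grundy sequence with g(k) = mex{g(k−s) : s ∈ {2, 7}, s ≤ k}:
g(0) = mex{} = 0
g(1) = mex{} = 0
g(2) = mex{0} = 1
g(3) = mex{0} = 1
g(4) = mex{1} = 0
g(5) = mex{1} = 0
g(6) = mex{0} = 1
g(7) = mex{0} = 1
g(8) = mex{0,1} = 2
g(9) = mex{1} = 0
So g(9) = 0.

0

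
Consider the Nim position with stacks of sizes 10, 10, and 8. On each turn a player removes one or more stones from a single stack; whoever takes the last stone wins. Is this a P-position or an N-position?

Compute the nim-sum pairwise:
10 ⊕ 10 = 0
0 ⊕ 8 = 8
The nim-sum is 8 ≠ 0, so this is an N-position: the player to move can win.

N-position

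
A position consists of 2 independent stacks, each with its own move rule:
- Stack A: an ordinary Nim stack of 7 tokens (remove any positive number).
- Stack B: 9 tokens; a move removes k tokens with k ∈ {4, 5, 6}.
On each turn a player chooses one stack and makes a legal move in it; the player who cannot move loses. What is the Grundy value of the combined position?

Stack A is a plain Nim stack of size 7, so its Grundy value is 7.
Build the Grundy sequence for stack B with g(k) = mex{g(k−s) : s ∈ {4, 5, 6}, s ≤ k}:
k:     0  1  2  3  4  5  6  7  8  9
g(k):  0  0  0  0  1  1  1  1  2  2
So g(9) = 2.
The value of a disjunctive sum is the nim-sum of the parts.
Combined value = 7 ⊕ 2 = 5.

5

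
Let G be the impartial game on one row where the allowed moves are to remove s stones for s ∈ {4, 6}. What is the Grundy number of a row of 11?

Build the Grundy sequence with g(k) = mex{g(k−s) : s ∈ {4, 6}, s ≤ k}:
k:     0  1  2  3  4  5  6  7  8  9 10 11
g(k):  0  0  0  0  1  1  1  1  2  2  0  0
So g(11) = 0.

0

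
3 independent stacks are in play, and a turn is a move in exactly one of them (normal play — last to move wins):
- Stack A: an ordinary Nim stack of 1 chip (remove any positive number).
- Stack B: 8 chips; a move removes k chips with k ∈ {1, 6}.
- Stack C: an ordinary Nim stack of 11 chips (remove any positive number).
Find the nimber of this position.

11

Stack A is a plain Nim stack of size 1, so its Grundy value is 1.
For stack B, compute g(0), g(1), … with moves {1, 6}:
g(0) = mex{} = 0
g(1) = mex{0} = 1
g(2) = mex{1} = 0
g(3) = mex{0} = 1
g(4) = mex{1} = 0
g(5) = mex{0} = 1
g(6) = mex{0,1} = 2
g(7) = mex{1,2} = 0
g(8) = mex{0} = 1
So g(8) = 1.
Stack C is a plain Nim stack of size 11, so its Grundy value is 11.
The value of a disjunctive sum is the nim-sum of the parts.
Combined value = 1 XOR 1 XOR 11 = 11.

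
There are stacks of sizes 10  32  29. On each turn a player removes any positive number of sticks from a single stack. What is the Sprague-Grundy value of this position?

Compute the nim-sum pairwise:
10 ⊕ 32 = 42
42 ⊕ 29 = 55

55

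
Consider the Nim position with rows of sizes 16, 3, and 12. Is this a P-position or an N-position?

Bitwise XOR of the heap sizes:
  10000  (16)
  00011  (3)
  01100  (12)
  -----
  11111  (31)
The nim-sum is 31 ≠ 0, so this is an N-position: the player to move can win.

N-position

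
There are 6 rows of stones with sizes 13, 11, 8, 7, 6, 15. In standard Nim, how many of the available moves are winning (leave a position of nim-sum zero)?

0

In binary:
  1101  (13)
  1011  (11)
  1000  (8)
  0111  (7)
  0110  (6)
  1111  (15)
  ----
  0000  (0)
The nim-sum is already 0, so every move leaves a nonzero nim-sum — there are no winning moves.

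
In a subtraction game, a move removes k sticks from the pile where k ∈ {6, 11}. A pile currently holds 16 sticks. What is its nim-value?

2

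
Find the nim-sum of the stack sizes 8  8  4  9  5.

8

Compute the nim-sum pairwise:
8 XOR 8 = 0
0 XOR 4 = 4
4 XOR 9 = 13
13 XOR 5 = 8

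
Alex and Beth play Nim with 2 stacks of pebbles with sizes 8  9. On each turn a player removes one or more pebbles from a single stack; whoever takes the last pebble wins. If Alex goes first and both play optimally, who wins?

Alex wins

Nim-sum: 8 ⊕ 9 = 1.
The nim-sum is 1 ≠ 0, so this is an N-position: the player to move can win; Alex has a winning move.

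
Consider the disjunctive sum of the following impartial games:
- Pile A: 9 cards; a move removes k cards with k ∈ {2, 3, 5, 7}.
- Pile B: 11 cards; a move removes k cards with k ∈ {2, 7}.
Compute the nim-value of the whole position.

1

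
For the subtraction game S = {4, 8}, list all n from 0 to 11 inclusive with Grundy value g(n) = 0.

Build the Grundy sequence with g(k) = mex{g(k−s) : s ∈ {4, 8}, s ≤ k}:
k:     0  1  2  3  4  5  6  7  8  9 10 11
g(k):  0  0  0  0  1  1  1  1  2  2  2  2
The P-positions (g = 0) in 0..11 are 0, 1, 2, 3.

0, 1, 2, 3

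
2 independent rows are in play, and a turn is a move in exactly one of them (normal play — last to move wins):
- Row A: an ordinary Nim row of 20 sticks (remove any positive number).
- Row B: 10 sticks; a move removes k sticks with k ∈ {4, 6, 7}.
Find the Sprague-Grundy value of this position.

22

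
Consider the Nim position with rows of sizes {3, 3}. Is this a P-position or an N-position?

P-position

Compute the nim-sum pairwise:
3 ^ 3 = 0
The nim-sum is 0, so this is a P-position: the player to move is in a losing position under optimal play.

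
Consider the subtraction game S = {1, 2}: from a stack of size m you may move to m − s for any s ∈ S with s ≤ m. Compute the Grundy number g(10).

1

Build the Grundy sequence with g(k) = mex{g(k−s) : s ∈ {1, 2}, s ≤ k}:
g(0) = mex{} = 0
g(1) = mex{0} = 1
g(2) = mex{0,1} = 2
g(3) = mex{1,2} = 0
g(4) = mex{0,2} = 1
g(5) = mex{0,1} = 2
g(6) = mex{1,2} = 0
g(7) = mex{0,2} = 1
g(8) = mex{0,1} = 2
g(9) = mex{1,2} = 0
g(10) = mex{0,2} = 1
So g(10) = 1.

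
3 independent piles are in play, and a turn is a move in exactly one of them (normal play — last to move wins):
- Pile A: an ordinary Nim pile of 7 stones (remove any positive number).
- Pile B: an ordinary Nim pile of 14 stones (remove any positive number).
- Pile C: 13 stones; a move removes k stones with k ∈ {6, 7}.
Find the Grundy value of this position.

9

Pile A is a plain Nim pile of size 7, so its Grundy value is 7.
Pile B is a plain Nim pile of size 14, so its Grundy value is 14.
For pile C, compute g(0), g(1), … with moves {6, 7}:
g(0) = mex{} = 0
g(1) = mex{} = 0
g(2) = mex{} = 0
g(3) = mex{} = 0
g(4) = mex{} = 0
g(5) = mex{} = 0
g(6) = mex{0} = 1
g(7) = mex{0} = 1
g(8) = mex{0} = 1
g(9) = mex{0} = 1
g(10) = mex{0} = 1
g(11) = mex{0} = 1
g(12) = mex{0,1} = 2
g(13) = mex{1} = 0
So g(13) = 0.
The value of a disjunctive sum is the nim-sum of the parts.
Combined value = 7 ⊕ 14 ⊕ 0 = 9.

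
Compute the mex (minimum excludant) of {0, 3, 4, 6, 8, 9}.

0 is in the set but 1 is not, so the mex is 1.

1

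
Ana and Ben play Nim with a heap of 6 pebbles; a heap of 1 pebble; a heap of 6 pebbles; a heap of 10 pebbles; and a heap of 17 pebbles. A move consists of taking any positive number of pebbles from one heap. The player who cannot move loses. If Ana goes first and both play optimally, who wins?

Nim-sum: 6 ⊕ 1 ⊕ 6 ⊕ 10 ⊕ 17 = 26.
The nim-sum is 26 ≠ 0, so this is an N-position: the player to move can win; Ana has a winning move.

Ana wins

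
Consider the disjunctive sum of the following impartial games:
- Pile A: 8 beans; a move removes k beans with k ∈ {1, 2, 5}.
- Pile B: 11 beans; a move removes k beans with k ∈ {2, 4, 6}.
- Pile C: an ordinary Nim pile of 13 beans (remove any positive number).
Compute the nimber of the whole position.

14

Build the Grundy sequence for pile A with g(k) = mex{g(k−s) : s ∈ {1, 2, 5}, s ≤ k}:
g(0) = mex{} = 0
g(1) = mex{0} = 1
g(2) = mex{0,1} = 2
g(3) = mex{1,2} = 0
g(4) = mex{0,2} = 1
g(5) = mex{0,1} = 2
g(6) = mex{1,2} = 0
g(7) = mex{0,2} = 1
g(8) = mex{0,1} = 2
So g(8) = 2.
Build the Grundy sequence for pile B with g(k) = mex{g(k−s) : s ∈ {2, 4, 6}, s ≤ k}:
g(0) = mex{} = 0
g(1) = mex{} = 0
g(2) = mex{0} = 1
g(3) = mex{0} = 1
g(4) = mex{0,1} = 2
g(5) = mex{0,1} = 2
g(6) = mex{0,1,2} = 3
g(7) = mex{0,1,2} = 3
g(8) = mex{1,2,3} = 0
g(9) = mex{1,2,3} = 0
g(10) = mex{0,2,3} = 1
g(11) = mex{0,2,3} = 1
So g(11) = 1.
Pile C is a plain Nim pile of size 13, so its Grundy value is 13.
The value of a disjunctive sum is the nim-sum of the parts.
Combined value = 2 XOR 1 XOR 13 = 14.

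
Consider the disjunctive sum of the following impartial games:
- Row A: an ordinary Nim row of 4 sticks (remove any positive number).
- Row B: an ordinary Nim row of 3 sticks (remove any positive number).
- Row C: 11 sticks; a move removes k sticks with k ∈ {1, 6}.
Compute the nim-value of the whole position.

Row A is a plain Nim row of size 4, so its Grundy value is 4.
Row B is a plain Nim row of size 3, so its Grundy value is 3.
For row C, compute g(0), g(1), … with moves {1, 6}:
k:     0  1  2  3  4  5  6  7  8  9 10 11
g(k):  0  1  0  1  0  1  2  0  1  0  1  0
So g(11) = 0.
The value of a disjunctive sum is the nim-sum of the parts.
Combined value = 4 XOR 3 XOR 0 = 7.

7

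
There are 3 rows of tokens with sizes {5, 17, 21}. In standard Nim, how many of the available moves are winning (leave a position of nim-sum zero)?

3

Nim-sum: 5 ⊕ 17 ⊕ 21 = 1.
The overall nim-sum is X = 1. A row of size p has a winning move iff p XOR X < p (reduce it to p XOR X).
  5: 5 XOR 1 = 4 < 5 — winning move (to 4).
  17: 17 XOR 1 = 16 < 17 — winning move (to 16).
  21: 21 XOR 1 = 20 < 21 — winning move (to 20).
That gives 3 winning moves.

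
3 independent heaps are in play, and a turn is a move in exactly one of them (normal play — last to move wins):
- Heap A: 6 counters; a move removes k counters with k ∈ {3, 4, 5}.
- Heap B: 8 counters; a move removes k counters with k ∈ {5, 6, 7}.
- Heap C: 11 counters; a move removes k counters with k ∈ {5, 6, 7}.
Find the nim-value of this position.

Build the Grundy sequence for heap A with g(k) = mex{g(k−s) : s ∈ {3, 4, 5}, s ≤ k}:
g(0) = mex{} = 0
g(1) = mex{} = 0
g(2) = mex{} = 0
g(3) = mex{0} = 1
g(4) = mex{0} = 1
g(5) = mex{0} = 1
g(6) = mex{0,1} = 2
So g(6) = 2.
Grundy values for heap B (subtraction set {5, 6, 7}):
k:     0  1  2  3  4  5  6  7  8
g(k):  0  0  0  0  0  1  1  1  1
So g(8) = 1.
For heap C, compute g(0), g(1), … with moves {5, 6, 7}:
g(0) = mex{} = 0
g(1) = mex{} = 0
g(2) = mex{} = 0
g(3) = mex{} = 0
g(4) = mex{} = 0
g(5) = mex{0} = 1
g(6) = mex{0} = 1
g(7) = mex{0} = 1
g(8) = mex{0} = 1
g(9) = mex{0} = 1
g(10) = mex{0,1} = 2
g(11) = mex{0,1} = 2
So g(11) = 2.
By the Sprague-Grundy theorem, the Grundy value of a sum of independent games is the XOR of the component values.
Combined value = 2 ⊕ 1 ⊕ 2 = 1.

1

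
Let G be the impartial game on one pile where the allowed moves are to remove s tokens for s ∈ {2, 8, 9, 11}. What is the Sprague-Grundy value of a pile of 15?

3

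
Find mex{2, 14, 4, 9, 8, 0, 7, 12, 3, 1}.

The values 0, 1, 2, 3, 4 are all present; 5 is the first non-negative integer missing from the set.

5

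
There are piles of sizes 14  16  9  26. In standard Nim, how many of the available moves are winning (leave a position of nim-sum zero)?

3

In binary:
  01110  (14)
  10000  (16)
  01001  (9)
  11010  (26)
  -----
  01101  (13)
The overall nim-sum is X = 13. A pile of size p has a winning move iff p XOR X < p (reduce it to p XOR X).
  14: 14 XOR 13 = 3 < 14 — winning move (to 3).
  16: 16 XOR 13 = 29 ≥ 16 — no move.
  9: 9 XOR 13 = 4 < 9 — winning move (to 4).
  26: 26 XOR 13 = 23 < 26 — winning move (to 23).
That gives 3 winning moves.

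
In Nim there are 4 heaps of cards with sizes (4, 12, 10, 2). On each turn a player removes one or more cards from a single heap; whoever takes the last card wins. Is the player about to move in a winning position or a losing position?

Losing position

Nim-sum: 4 ^ 12 ^ 10 ^ 2 = 0.
The nim-sum is 0, so this is a P-position: the player to move is in a losing position under optimal play.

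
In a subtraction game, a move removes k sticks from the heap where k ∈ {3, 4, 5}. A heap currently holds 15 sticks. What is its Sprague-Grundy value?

2

Build the Grundy sequence with g(k) = mex{g(k−s) : s ∈ {3, 4, 5}, s ≤ k}:
k:     0  1  2  3  4  5  6  7  8  9 10 11 12 13 14 15
g(k):  0  0  0  1  1  1  2  2  0  0  0  1  1  1  2  2
So g(15) = 2.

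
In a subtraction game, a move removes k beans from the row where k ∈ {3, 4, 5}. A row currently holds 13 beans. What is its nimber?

Grundy values for subtraction set {3, 4, 5}:
k:     0  1  2  3  4  5  6  7  8  9 10 11 12 13
g(k):  0  0  0  1  1  1  2  2  0  0  0  1  1  1
So g(13) = 1.

1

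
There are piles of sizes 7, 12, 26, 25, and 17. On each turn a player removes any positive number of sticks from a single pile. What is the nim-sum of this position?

In binary:
  00111  (7)
  01100  (12)
  11010  (26)
  11001  (25)
  10001  (17)
  -----
  11001  (25)

25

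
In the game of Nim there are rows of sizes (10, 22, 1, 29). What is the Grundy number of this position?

In binary:
  01010  (10)
  10110  (22)
  00001  (1)
  11101  (29)
  -----
  00000  (0)

0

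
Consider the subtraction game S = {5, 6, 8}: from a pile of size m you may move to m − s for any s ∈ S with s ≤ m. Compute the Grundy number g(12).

2

Build the Grundy sequence with g(k) = mex{g(k−s) : s ∈ {5, 6, 8}, s ≤ k}:
g(0) = mex{} = 0
g(1) = mex{} = 0
g(2) = mex{} = 0
g(3) = mex{} = 0
g(4) = mex{} = 0
g(5) = mex{0} = 1
g(6) = mex{0} = 1
g(7) = mex{0} = 1
g(8) = mex{0} = 1
g(9) = mex{0} = 1
g(10) = mex{0,1} = 2
g(11) = mex{0,1} = 2
g(12) = mex{0,1} = 2
So g(12) = 2.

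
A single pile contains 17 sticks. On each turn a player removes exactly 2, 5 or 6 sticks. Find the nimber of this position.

1

Grundy values for subtraction set {2, 5, 6}:
k:     0  1  2  3  4  5  6  7  8  9 10 11 12 13 14 15 16 17
g(k):  0  0  1  1  0  2  1  3  0  2  1  0  0  1  1  0  2  1
So g(17) = 1.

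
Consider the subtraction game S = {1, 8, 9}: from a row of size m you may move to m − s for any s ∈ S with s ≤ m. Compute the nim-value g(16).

Compute g(0), g(1), … for moves {1, 8, 9}:
k:     0  1  2  3  4  5  6  7  8  9 10 11 12 13 14 15 16
g(k):  0  1  0  1  0  1  0  1  2  3  2  3  2  3  2  3  0
So g(16) = 0.

0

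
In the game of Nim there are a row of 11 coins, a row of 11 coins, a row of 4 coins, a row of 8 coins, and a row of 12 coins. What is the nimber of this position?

Compute the nim-sum pairwise:
11 ⊕ 11 = 0
0 ⊕ 4 = 4
4 ⊕ 8 = 12
12 ⊕ 12 = 0

0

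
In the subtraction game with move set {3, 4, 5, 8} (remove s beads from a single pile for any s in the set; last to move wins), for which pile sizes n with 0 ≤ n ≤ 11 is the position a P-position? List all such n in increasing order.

0, 1, 2, 11

Grundy values for subtraction set {3, 4, 5, 8}:
g(0) = mex{} = 0
g(1) = mex{} = 0
g(2) = mex{} = 0
g(3) = mex{0} = 1
g(4) = mex{0} = 1
g(5) = mex{0} = 1
g(6) = mex{0,1} = 2
g(7) = mex{0,1} = 2
g(8) = mex{0,1} = 2
g(9) = mex{0,1,2} = 3
g(10) = mex{0,1,2} = 3
g(11) = mex{1,2} = 0
The P-positions (g = 0) in 0..11 are 0, 1, 2, 11.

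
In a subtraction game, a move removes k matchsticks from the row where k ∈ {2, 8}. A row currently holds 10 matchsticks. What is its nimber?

0

Build the Grundy sequence with g(k) = mex{g(k−s) : s ∈ {2, 8}, s ≤ k}:
g(0) = mex{} = 0
g(1) = mex{} = 0
g(2) = mex{0} = 1
g(3) = mex{0} = 1
g(4) = mex{1} = 0
g(5) = mex{1} = 0
g(6) = mex{0} = 1
g(7) = mex{0} = 1
g(8) = mex{0,1} = 2
g(9) = mex{0,1} = 2
g(10) = mex{1,2} = 0
So g(10) = 0.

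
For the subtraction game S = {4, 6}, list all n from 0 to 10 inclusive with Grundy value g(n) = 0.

0, 1, 2, 3, 10

Compute g(0), g(1), … for moves {4, 6}:
g(0) = mex{} = 0
g(1) = mex{} = 0
g(2) = mex{} = 0
g(3) = mex{} = 0
g(4) = mex{0} = 1
g(5) = mex{0} = 1
g(6) = mex{0} = 1
g(7) = mex{0} = 1
g(8) = mex{0,1} = 2
g(9) = mex{0,1} = 2
g(10) = mex{1} = 0
The P-positions (g = 0) in 0..10 are 0, 1, 2, 3, 10.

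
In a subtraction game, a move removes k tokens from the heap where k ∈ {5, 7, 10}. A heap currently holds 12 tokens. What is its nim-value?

2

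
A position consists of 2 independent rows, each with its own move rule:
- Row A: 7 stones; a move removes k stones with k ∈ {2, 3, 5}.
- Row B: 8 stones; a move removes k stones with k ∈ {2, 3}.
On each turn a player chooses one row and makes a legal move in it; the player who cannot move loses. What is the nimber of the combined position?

For row A, compute g(0), g(1), … with moves {2, 3, 5}:
g(0) = mex{} = 0
g(1) = mex{} = 0
g(2) = mex{0} = 1
g(3) = mex{0} = 1
g(4) = mex{0,1} = 2
g(5) = mex{0,1} = 2
g(6) = mex{0,1,2} = 3
g(7) = mex{1,2} = 0
So g(7) = 0.
For row B, compute g(0), g(1), … with moves {2, 3}:
g(0) = mex{} = 0
g(1) = mex{} = 0
g(2) = mex{0} = 1
g(3) = mex{0} = 1
g(4) = mex{0,1} = 2
g(5) = mex{1} = 0
g(6) = mex{1,2} = 0
g(7) = mex{0,2} = 1
g(8) = mex{0} = 1
So g(8) = 1.
The value of a disjunctive sum is the nim-sum of the parts.
Combined value = 0 XOR 1 = 1.

1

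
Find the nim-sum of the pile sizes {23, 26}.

Bitwise XOR of the heap sizes:
  10111  (23)
  11010  (26)
  -----
  01101  (13)

13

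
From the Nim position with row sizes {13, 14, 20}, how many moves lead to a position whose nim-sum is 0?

1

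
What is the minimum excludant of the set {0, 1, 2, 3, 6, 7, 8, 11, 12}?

The values 0, 1, 2, 3 are all present; 4 is the first non-negative integer missing from the set.

4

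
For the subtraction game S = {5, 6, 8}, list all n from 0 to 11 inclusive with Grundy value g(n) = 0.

0, 1, 2, 3, 4

Compute g(0), g(1), … for moves {5, 6, 8}:
g(0) = mex{} = 0
g(1) = mex{} = 0
g(2) = mex{} = 0
g(3) = mex{} = 0
g(4) = mex{} = 0
g(5) = mex{0} = 1
g(6) = mex{0} = 1
g(7) = mex{0} = 1
g(8) = mex{0} = 1
g(9) = mex{0} = 1
g(10) = mex{0,1} = 2
g(11) = mex{0,1} = 2
The P-positions (g = 0) in 0..11 are 0, 1, 2, 3, 4.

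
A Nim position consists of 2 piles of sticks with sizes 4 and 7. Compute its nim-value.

3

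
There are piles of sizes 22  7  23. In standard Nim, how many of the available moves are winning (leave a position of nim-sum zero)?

3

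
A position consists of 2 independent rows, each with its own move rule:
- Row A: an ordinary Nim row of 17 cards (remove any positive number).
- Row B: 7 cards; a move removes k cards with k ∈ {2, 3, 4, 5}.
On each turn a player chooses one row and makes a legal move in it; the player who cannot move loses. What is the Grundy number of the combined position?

17

Row A is a plain Nim row of size 17, so its Grundy value is 17.
For row B, compute g(0), g(1), … with moves {2, 3, 4, 5}:
k:     0  1  2  3  4  5  6  7
g(k):  0  0  1  1  2  2  3  0
So g(7) = 0.
By the Sprague-Grundy theorem, the Grundy value of a sum of independent games is the XOR of the component values.
Combined value = 17 XOR 0 = 17.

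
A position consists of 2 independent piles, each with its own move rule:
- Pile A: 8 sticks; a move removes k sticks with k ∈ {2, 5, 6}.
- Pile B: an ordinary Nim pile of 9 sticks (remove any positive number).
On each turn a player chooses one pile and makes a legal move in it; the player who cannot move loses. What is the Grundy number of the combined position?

9

Grundy values for pile A (subtraction set {2, 5, 6}):
g(0) = mex{} = 0
g(1) = mex{} = 0
g(2) = mex{0} = 1
g(3) = mex{0} = 1
g(4) = mex{1} = 0
g(5) = mex{0,1} = 2
g(6) = mex{0} = 1
g(7) = mex{0,1,2} = 3
g(8) = mex{1} = 0
So g(8) = 0.
Pile B is a plain Nim pile of size 9, so its Grundy value is 9.
The value of a disjunctive sum is the nim-sum of the parts.
Combined value = 0 XOR 9 = 9.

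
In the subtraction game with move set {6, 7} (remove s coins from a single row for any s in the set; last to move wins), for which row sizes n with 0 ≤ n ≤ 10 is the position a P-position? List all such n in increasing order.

0, 1, 2, 3, 4, 5

Build the Grundy sequence with g(k) = mex{g(k−s) : s ∈ {6, 7}, s ≤ k}:
k:     0  1  2  3  4  5  6  7  8  9 10
g(k):  0  0  0  0  0  0  1  1  1  1  1
The P-positions (g = 0) in 0..10 are 0, 1, 2, 3, 4, 5.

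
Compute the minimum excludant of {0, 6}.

1

0 is in the set but 1 is not, so the mex is 1.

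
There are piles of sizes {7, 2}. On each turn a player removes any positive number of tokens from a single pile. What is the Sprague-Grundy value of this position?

Write each in binary and XOR column by column:
  111  (7)
  010  (2)
  ---
  101  (5)

5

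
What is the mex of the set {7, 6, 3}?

0

0 is not in the set, so the mex is 0.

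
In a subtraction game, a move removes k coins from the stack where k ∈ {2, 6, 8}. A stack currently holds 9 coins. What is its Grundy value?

Grundy values for subtraction set {2, 6, 8}:
k:     0  1  2  3  4  5  6  7  8  9
g(k):  0  0  1  1  0  0  1  1  2  2
So g(9) = 2.

2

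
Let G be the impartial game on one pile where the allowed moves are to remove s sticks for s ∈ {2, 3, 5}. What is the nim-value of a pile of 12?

Build the Grundy sequence with g(k) = mex{g(k−s) : s ∈ {2, 3, 5}, s ≤ k}:
g(0) = mex{} = 0
g(1) = mex{} = 0
g(2) = mex{0} = 1
g(3) = mex{0} = 1
g(4) = mex{0,1} = 2
g(5) = mex{0,1} = 2
g(6) = mex{0,1,2} = 3
g(7) = mex{1,2} = 0
g(8) = mex{1,2,3} = 0
g(9) = mex{0,2,3} = 1
g(10) = mex{0,2} = 1
g(11) = mex{0,1,3} = 2
g(12) = mex{0,1} = 2
So g(12) = 2.

2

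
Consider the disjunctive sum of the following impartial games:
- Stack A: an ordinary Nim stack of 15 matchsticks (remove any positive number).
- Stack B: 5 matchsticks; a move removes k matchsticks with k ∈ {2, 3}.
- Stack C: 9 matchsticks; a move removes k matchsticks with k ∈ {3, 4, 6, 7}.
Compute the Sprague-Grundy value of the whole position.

Stack A is a plain Nim stack of size 15, so its Grundy value is 15.
Grundy values for stack B (subtraction set {2, 3}):
g(0) = mex{} = 0
g(1) = mex{} = 0
g(2) = mex{0} = 1
g(3) = mex{0} = 1
g(4) = mex{0,1} = 2
g(5) = mex{1} = 0
So g(5) = 0.
For stack C, compute g(0), g(1), … with moves {3, 4, 6, 7}:
k:     0  1  2  3  4  5  6  7  8  9
g(k):  0  0  0  1  1  1  2  2  2  3
So g(9) = 3.
By the Sprague-Grundy theorem, the Grundy value of a sum of independent games is the XOR of the component values.
Combined value = 15 XOR 0 XOR 3 = 12.

12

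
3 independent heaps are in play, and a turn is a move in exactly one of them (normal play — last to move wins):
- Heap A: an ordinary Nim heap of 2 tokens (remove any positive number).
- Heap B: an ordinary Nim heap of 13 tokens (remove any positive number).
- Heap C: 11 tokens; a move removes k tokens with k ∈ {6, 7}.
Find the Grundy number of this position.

Heap A is a plain Nim heap of size 2, so its Grundy value is 2.
Heap B is a plain Nim heap of size 13, so its Grundy value is 13.
For heap C, compute g(0), g(1), … with moves {6, 7}:
g(0) = mex{} = 0
g(1) = mex{} = 0
g(2) = mex{} = 0
g(3) = mex{} = 0
g(4) = mex{} = 0
g(5) = mex{} = 0
g(6) = mex{0} = 1
g(7) = mex{0} = 1
g(8) = mex{0} = 1
g(9) = mex{0} = 1
g(10) = mex{0} = 1
g(11) = mex{0} = 1
So g(11) = 1.
By the Sprague-Grundy theorem, the Grundy value of a sum of independent games is the XOR of the component values.
Combined value = 2 ⊕ 13 ⊕ 1 = 14.

14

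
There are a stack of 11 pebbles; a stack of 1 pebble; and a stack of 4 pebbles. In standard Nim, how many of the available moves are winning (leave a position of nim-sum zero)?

1

Nim-sum: 11 XOR 1 XOR 4 = 14.
The overall nim-sum is X = 14. A stack of size p has a winning move iff p XOR X < p (reduce it to p XOR X).
  11: 11 XOR 14 = 5 < 11 — winning move (to 5).
  1: 1 XOR 14 = 15 ≥ 1 — no move.
  4: 4 XOR 14 = 10 ≥ 4 — no move.
That gives 1 winning move.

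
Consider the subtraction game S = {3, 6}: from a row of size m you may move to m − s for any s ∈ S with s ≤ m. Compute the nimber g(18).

Compute g(0), g(1), … for moves {3, 6}:
k:     0  1  2  3  4  5  6  7  8  9 10 11 12 13 14 15 16 17 18
g(k):  0  0  0  1  1  1  2  2  2  0  0  0  1  1  1  2  2  2  0
So g(18) = 0.

0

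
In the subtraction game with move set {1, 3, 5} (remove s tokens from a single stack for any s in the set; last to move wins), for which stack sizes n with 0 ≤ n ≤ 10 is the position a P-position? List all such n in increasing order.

0, 2, 4, 6, 8, 10

Compute g(0), g(1), … for moves {1, 3, 5}:
g(0) = mex{} = 0
g(1) = mex{0} = 1
g(2) = mex{1} = 0
g(3) = mex{0} = 1
g(4) = mex{1} = 0
g(5) = mex{0} = 1
g(6) = mex{1} = 0
g(7) = mex{0} = 1
g(8) = mex{1} = 0
g(9) = mex{0} = 1
g(10) = mex{1} = 0
The P-positions (g = 0) in 0..10 are 0, 2, 4, 6, 8, 10.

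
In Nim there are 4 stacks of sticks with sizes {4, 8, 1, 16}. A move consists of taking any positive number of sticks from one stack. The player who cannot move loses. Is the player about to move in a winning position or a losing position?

Nim-sum: 4 ⊕ 8 ⊕ 1 ⊕ 16 = 29.
The nim-sum is 29 ≠ 0, so this is an N-position: the player to move can win.

Winning position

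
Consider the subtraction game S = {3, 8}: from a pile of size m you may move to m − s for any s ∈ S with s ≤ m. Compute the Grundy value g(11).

0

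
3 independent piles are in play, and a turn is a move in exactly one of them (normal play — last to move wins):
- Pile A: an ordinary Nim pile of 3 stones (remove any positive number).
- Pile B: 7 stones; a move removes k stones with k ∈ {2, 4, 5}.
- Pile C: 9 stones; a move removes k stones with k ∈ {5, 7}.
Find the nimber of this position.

2

Pile A is a plain Nim pile of size 3, so its Grundy value is 3.
Build the Grundy sequence for pile B with g(k) = mex{g(k−s) : s ∈ {2, 4, 5}, s ≤ k}:
g(0) = mex{} = 0
g(1) = mex{} = 0
g(2) = mex{0} = 1
g(3) = mex{0} = 1
g(4) = mex{0,1} = 2
g(5) = mex{0,1} = 2
g(6) = mex{0,1,2} = 3
g(7) = mex{1,2} = 0
So g(7) = 0.
Build the Grundy sequence for pile C with g(k) = mex{g(k−s) : s ∈ {5, 7}, s ≤ k}:
g(0) = mex{} = 0
g(1) = mex{} = 0
g(2) = mex{} = 0
g(3) = mex{} = 0
g(4) = mex{} = 0
g(5) = mex{0} = 1
g(6) = mex{0} = 1
g(7) = mex{0} = 1
g(8) = mex{0} = 1
g(9) = mex{0} = 1
So g(9) = 1.
The value of a disjunctive sum is the nim-sum of the parts.
Combined value = 3 ⊕ 0 ⊕ 1 = 2.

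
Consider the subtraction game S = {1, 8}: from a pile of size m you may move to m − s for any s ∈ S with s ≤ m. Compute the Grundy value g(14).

1

Grundy values for subtraction set {1, 8}:
k:     0  1  2  3  4  5  6  7  8  9 10 11 12 13 14
g(k):  0  1  0  1  0  1  0  1  2  0  1  0  1  0  1
So g(14) = 1.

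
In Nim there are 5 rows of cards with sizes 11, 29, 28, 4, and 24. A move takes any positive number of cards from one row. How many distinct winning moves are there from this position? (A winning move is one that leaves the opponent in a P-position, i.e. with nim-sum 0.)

Compute the nim-sum pairwise:
11 ^ 29 = 22
22 ^ 28 = 10
10 ^ 4 = 14
14 ^ 24 = 22
The overall nim-sum is X = 22. A row of size p has a winning move iff p XOR X < p (reduce it to p XOR X).
  11: 11 XOR 22 = 29 ≥ 11 — no move.
  29: 29 XOR 22 = 11 < 29 — winning move (to 11).
  28: 28 XOR 22 = 10 < 28 — winning move (to 10).
  4: 4 XOR 22 = 18 ≥ 4 — no move.
  24: 24 XOR 22 = 14 < 24 — winning move (to 14).
That gives 3 winning moves.

3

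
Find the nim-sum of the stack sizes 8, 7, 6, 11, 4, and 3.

5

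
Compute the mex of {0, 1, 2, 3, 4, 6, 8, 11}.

5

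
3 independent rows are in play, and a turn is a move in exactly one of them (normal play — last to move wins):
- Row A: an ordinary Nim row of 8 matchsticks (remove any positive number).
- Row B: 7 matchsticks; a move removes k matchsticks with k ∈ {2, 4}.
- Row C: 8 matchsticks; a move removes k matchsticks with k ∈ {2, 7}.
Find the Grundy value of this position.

Row A is a plain Nim row of size 8, so its Grundy value is 8.
Build the Grundy sequence for row B with g(k) = mex{g(k−s) : s ∈ {2, 4}, s ≤ k}:
g(0) = mex{} = 0
g(1) = mex{} = 0
g(2) = mex{0} = 1
g(3) = mex{0} = 1
g(4) = mex{0,1} = 2
g(5) = mex{0,1} = 2
g(6) = mex{1,2} = 0
g(7) = mex{1,2} = 0
So g(7) = 0.
Grundy values for row C (subtraction set {2, 7}):
g(0) = mex{} = 0
g(1) = mex{} = 0
g(2) = mex{0} = 1
g(3) = mex{0} = 1
g(4) = mex{1} = 0
g(5) = mex{1} = 0
g(6) = mex{0} = 1
g(7) = mex{0} = 1
g(8) = mex{0,1} = 2
So g(8) = 2.
By the Sprague-Grundy theorem, the Grundy value of a sum of independent games is the XOR of the component values.
Combined value = 8 ⊕ 0 ⊕ 2 = 10.

10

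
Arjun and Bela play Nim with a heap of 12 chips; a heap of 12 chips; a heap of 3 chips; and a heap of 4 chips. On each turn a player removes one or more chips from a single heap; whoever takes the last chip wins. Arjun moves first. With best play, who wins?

Compute the nim-sum pairwise:
12 ⊕ 12 = 0
0 ⊕ 3 = 3
3 ⊕ 4 = 7
The nim-sum is 7 ≠ 0, so this is an N-position: the player to move can win; Arjun has a winning move.

Arjun wins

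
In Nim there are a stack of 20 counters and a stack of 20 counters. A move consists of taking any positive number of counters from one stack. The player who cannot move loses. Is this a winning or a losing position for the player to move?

Losing position

Nim-sum: 20 ⊕ 20 = 0.
The nim-sum is 0, so this is a P-position: the player to move is in a losing position under optimal play.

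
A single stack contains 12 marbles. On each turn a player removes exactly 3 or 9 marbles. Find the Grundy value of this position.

0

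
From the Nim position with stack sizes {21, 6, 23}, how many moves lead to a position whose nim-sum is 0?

3

In binary:
  10101  (21)
  00110  (6)
  10111  (23)
  -----
  00100  (4)
The overall nim-sum is X = 4. A stack of size p has a winning move iff p XOR X < p (reduce it to p XOR X).
  21: 21 XOR 4 = 17 < 21 — winning move (to 17).
  6: 6 XOR 4 = 2 < 6 — winning move (to 2).
  23: 23 XOR 4 = 19 < 23 — winning move (to 19).
That gives 3 winning moves.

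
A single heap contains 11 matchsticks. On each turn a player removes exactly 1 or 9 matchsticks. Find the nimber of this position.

Compute g(0), g(1), … for moves {1, 9}:
g(0) = mex{} = 0
g(1) = mex{0} = 1
g(2) = mex{1} = 0
g(3) = mex{0} = 1
g(4) = mex{1} = 0
g(5) = mex{0} = 1
g(6) = mex{1} = 0
g(7) = mex{0} = 1
g(8) = mex{1} = 0
g(9) = mex{0} = 1
g(10) = mex{1} = 0
g(11) = mex{0} = 1
So g(11) = 1.

1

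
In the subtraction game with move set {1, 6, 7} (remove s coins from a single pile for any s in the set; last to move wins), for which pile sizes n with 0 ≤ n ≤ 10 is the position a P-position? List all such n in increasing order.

0, 2, 4

Compute g(0), g(1), … for moves {1, 6, 7}:
g(0) = mex{} = 0
g(1) = mex{0} = 1
g(2) = mex{1} = 0
g(3) = mex{0} = 1
g(4) = mex{1} = 0
g(5) = mex{0} = 1
g(6) = mex{0,1} = 2
g(7) = mex{0,1,2} = 3
g(8) = mex{0,1,3} = 2
g(9) = mex{0,1,2} = 3
g(10) = mex{0,1,3} = 2
The P-positions (g = 0) in 0..10 are 0, 2, 4.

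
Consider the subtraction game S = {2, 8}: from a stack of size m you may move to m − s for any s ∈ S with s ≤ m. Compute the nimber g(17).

1

Compute g(0), g(1), … for moves {2, 8}:
k:     0  1  2  3  4  5  6  7  8  9 10 11 12 13 14 15 16 17
g(k):  0  0  1  1  0  0  1  1  2  2  0  0  1  1  0  0  1  1
So g(17) = 1.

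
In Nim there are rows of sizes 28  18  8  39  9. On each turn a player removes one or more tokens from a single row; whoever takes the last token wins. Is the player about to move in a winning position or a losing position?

Compute the nim-sum pairwise:
28 XOR 18 = 14
14 XOR 8 = 6
6 XOR 39 = 33
33 XOR 9 = 40
The nim-sum is 40 ≠ 0, so this is an N-position: the player to move can win.

Winning position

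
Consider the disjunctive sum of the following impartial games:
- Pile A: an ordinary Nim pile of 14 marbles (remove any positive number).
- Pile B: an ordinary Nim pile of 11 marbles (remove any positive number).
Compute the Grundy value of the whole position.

5

Pile A is a plain Nim pile of size 14, so its Grundy value is 14.
Pile B is a plain Nim pile of size 11, so its Grundy value is 11.
The value of a disjunctive sum is the nim-sum of the parts.
Combined value = 14 XOR 11 = 5.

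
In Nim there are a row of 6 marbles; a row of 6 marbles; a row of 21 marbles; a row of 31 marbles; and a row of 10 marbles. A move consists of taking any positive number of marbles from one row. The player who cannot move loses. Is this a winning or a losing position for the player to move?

Nim-sum: 6 ⊕ 6 ⊕ 21 ⊕ 31 ⊕ 10 = 0.
The nim-sum is 0, so this is a P-position: the player to move is in a losing position under optimal play.

Losing position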